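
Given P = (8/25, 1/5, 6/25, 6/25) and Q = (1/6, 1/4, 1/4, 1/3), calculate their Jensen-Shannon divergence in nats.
0.0175 nats

Jensen-Shannon divergence is:
JSD(P||Q) = 0.5 × D_KL(P||M) + 0.5 × D_KL(Q||M)
where M = 0.5 × (P + Q) is the mixture distribution.

M = 0.5 × (8/25, 1/5, 6/25, 6/25) + 0.5 × (1/6, 1/4, 1/4, 1/3) = (0.243333, 9/40, 0.245, 0.286667)

D_KL(P||M) = 0.0165 nats
D_KL(Q||M) = 0.0186 nats

JSD(P||Q) = 0.5 × 0.0165 + 0.5 × 0.0186 = 0.0175 nats

Unlike KL divergence, JSD is symmetric and bounded: 0 ≤ JSD ≤ log(2).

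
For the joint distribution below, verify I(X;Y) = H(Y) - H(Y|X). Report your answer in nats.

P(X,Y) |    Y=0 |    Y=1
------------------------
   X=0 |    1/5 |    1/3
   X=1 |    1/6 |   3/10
I(X;Y) = 0.0002 nats

Mutual information has multiple equivalent forms:
- I(X;Y) = H(X) - H(X|Y)
- I(X;Y) = H(Y) - H(Y|X)
- I(X;Y) = H(X) + H(Y) - H(X,Y)

Computing all quantities:
H(X) = 0.6909, H(Y) = 0.6572, H(X,Y) = 1.3479
H(X|Y) = 0.6908, H(Y|X) = 0.6570

Verification:
H(X) - H(X|Y) = 0.6909 - 0.6908 = 0.0002
H(Y) - H(Y|X) = 0.6572 - 0.6570 = 0.0002
H(X) + H(Y) - H(X,Y) = 0.6909 + 0.6572 - 1.3479 = 0.0002

All forms give I(X;Y) = 0.0002 nats. ✓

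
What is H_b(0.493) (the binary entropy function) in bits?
0.9999 bits

The binary entropy function is:
H(p) = -p log(p) - (1-p) log(1-p)

H(0.493) = -0.493 × log_2(0.493) - 0.507 × log_2(0.507)
H(0.493) = 0.9999 bits

Note: Binary entropy is maximized at p=0.5 (H=1 bit) and minimized at p=0 or p=1 (H=0).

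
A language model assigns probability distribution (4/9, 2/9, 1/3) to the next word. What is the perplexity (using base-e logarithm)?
2.8888

Perplexity is e^H (or exp(H) for natural log).

First, H = -Σ p log p = 1.0609 nats
Perplexity = e^1.0609 = 2.8888

Interpretation: The model's uncertainty is equivalent to choosing uniformly among 2.9 options.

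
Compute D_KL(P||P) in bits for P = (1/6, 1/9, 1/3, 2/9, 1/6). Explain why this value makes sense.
0.0000 bits

KL divergence satisfies the Gibbs inequality: D_KL(P||Q) ≥ 0 for all distributions P, Q.

D_KL(P||Q) = Σ p(x) log(p(x)/q(x))
Each term is p(x) × log_2(p(x)/p(x)) = p(x) × log_2(1) = 0, so the sum is 0.
D_KL(P||Q) = 0.0000 bits

When P = Q, the KL divergence is exactly 0, as there is no 'divergence' between identical distributions.

This non-negativity is a fundamental property: relative entropy cannot be negative because it measures how different Q is from P.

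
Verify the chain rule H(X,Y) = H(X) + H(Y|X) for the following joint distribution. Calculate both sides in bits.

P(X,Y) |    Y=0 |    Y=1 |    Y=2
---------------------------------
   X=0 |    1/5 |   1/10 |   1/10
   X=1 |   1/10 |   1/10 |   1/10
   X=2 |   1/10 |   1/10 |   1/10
H(X,Y) = 3.1219, H(X) = 1.5710, H(Y|X) = 1.5510 (all in bits)

Chain rule: H(X,Y) = H(X) + H(Y|X)

Left side — joint entropy directly:
H(X,Y) = -Σ p(x,y) log p(x,y) = 3.1219 bits

Right side — compute H(Y|X) from the conditional distributions:
P(X) = (2/5, 3/10, 3/10), so H(X) = 1.5710 bits
H(Y|X) = Σ_x P(X=x) · H(Y|X=x):
  P(Y|X=0) = (1/2, 1/4, 1/4), H(Y|X=0) = 1.5000, weight P(X=0) = 2/5
  P(Y|X=1) = (1/3, 1/3, 1/3), H(Y|X=1) = 1.5850, weight P(X=1) = 3/10
  P(Y|X=2) = (1/3, 1/3, 1/3), H(Y|X=2) = 1.5850, weight P(X=2) = 3/10
H(Y|X) = 1.5510 bits

H(X) + H(Y|X) = 1.5710 + 1.5510 = 3.1219 bits

Both sides equal 3.1219 bits. ✓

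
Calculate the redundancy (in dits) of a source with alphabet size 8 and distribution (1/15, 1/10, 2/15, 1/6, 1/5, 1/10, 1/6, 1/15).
0.0304 dits

Redundancy measures how far a source is from maximum entropy:
R = H_max - H(X)

Maximum entropy for 8 symbols: H_max = log_10(8) = 0.9031 dits
Actual entropy: H(X) = 0.8727 dits
Redundancy: R = 0.9031 - 0.8727 = 0.0304 dits

This redundancy represents potential for compression: the source could be compressed by 0.0304 dits per symbol.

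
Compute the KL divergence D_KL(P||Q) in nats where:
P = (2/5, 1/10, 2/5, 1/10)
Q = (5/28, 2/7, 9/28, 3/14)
0.2289 nats

KL divergence: D_KL(P||Q) = Σ p(x) log(p(x)/q(x))

Computing term by term:
  x=0: 2/5 × log_e[(2/5)/(5/28)] = 2/5 × 0.8065 = 0.3226
  x=1: 1/10 × log_e[(1/10)/(2/7)] = 1/10 × -1.0498 = -0.1050
  x=2: 2/5 × log_e[(2/5)/(9/28)] = 2/5 × 0.2187 = 0.0875
  x=3: 1/10 × log_e[(1/10)/(3/14)] = 1/10 × -0.7621 = -0.0762

D_KL(P||Q) = 0.2289 nats

Note: KL divergence is always non-negative and equals 0 iff P = Q.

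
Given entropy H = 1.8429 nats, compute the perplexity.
6.3148

Perplexity is e^H (or exp(H) for natural log).

H = 1.8429 nats
Perplexity = e^1.8429 = 6.3148

Interpretation: The model's uncertainty is equivalent to choosing uniformly among 6.3 options.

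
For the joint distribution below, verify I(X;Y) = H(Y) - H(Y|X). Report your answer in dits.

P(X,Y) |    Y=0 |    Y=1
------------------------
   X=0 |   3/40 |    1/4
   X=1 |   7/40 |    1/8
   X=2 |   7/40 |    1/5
I(X;Y) = 0.0189 dits

Mutual information has multiple equivalent forms:
- I(X;Y) = H(X) - H(X|Y)
- I(X;Y) = H(Y) - H(Y|X)
- I(X;Y) = H(X) + H(Y) - H(X,Y)

Computing all quantities:
H(X) = 0.4752, H(Y) = 0.2961, H(X,Y) = 0.7525
H(X|Y) = 0.4564, H(Y|X) = 0.2773

Verification:
H(X) - H(X|Y) = 0.4752 - 0.4564 = 0.0189
H(Y) - H(Y|X) = 0.2961 - 0.2773 = 0.0189
H(X) + H(Y) - H(X,Y) = 0.4752 + 0.2961 - 0.7525 = 0.0189

All forms give I(X;Y) = 0.0189 dits. ✓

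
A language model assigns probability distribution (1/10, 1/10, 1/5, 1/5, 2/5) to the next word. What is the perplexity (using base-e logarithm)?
4.3528

Perplexity is e^H (or exp(H) for natural log).

First, H = -Σ p log p = 1.4708 nats
Perplexity = e^1.4708 = 4.3528

Interpretation: The model's uncertainty is equivalent to choosing uniformly among 4.4 options.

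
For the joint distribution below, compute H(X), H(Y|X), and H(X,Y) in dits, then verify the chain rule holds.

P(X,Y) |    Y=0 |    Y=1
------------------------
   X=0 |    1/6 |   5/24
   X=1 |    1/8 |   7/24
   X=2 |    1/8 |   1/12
H(X,Y) = 0.7434, H(X) = 0.4601, H(Y|X) = 0.2833 (all in dits)

Chain rule: H(X,Y) = H(X) + H(Y|X)

Left side — joint entropy directly:
H(X,Y) = -Σ p(x,y) log p(x,y) = 0.7434 dits

Right side — compute H(Y|X) from the conditional distributions:
P(X) = (3/8, 5/12, 5/24), so H(X) = 0.4601 dits
H(Y|X) = Σ_x P(X=x) · H(Y|X=x):
  P(Y|X=0) = (4/9, 5/9), H(Y|X=0) = 0.2983, weight P(X=0) = 3/8
  P(Y|X=1) = (3/10, 7/10), H(Y|X=1) = 0.2653, weight P(X=1) = 5/12
  P(Y|X=2) = (3/5, 2/5), H(Y|X=2) = 0.2923, weight P(X=2) = 5/24
H(Y|X) = 0.2833 dits

H(X) + H(Y|X) = 0.4601 + 0.2833 = 0.7434 dits

Both sides equal 0.7434 dits. ✓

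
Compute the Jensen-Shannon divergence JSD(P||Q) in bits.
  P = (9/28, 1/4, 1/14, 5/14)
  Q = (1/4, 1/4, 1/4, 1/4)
0.0480 bits

Jensen-Shannon divergence is:
JSD(P||Q) = 0.5 × D_KL(P||M) + 0.5 × D_KL(Q||M)
where M = 0.5 × (P + Q) is the mixture distribution.

M = 0.5 × (9/28, 1/4, 1/14, 5/14) + 0.5 × (1/4, 1/4, 1/4, 1/4) = (2/7, 1/4, 0.160714, 0.303571)

D_KL(P||M) = 0.0548 bits
D_KL(Q||M) = 0.0412 bits

JSD(P||Q) = 0.5 × 0.0548 + 0.5 × 0.0412 = 0.0480 bits

Unlike KL divergence, JSD is symmetric and bounded: 0 ≤ JSD ≤ log(2).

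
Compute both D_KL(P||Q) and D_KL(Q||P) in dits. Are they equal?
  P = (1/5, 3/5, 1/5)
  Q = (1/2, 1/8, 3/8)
D_KL(P||Q) = 0.2746, D_KL(Q||P) = 0.2162

KL divergence is not symmetric: D_KL(P||Q) ≠ D_KL(Q||P) in general.

D_KL(P||Q) = 0.2746 dits
D_KL(Q||P) = 0.2162 dits

No, they are not equal!

This asymmetry is why KL divergence is not a true distance metric.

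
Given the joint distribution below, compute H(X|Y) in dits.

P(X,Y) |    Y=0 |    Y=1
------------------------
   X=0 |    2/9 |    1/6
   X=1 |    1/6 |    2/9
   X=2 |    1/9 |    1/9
0.4607 dits

Using the chain rule: H(X|Y) = H(X,Y) - H(Y)

First, compute H(X,Y) = 0.7618 dits

Marginal P(Y) = (1/2, 1/2)
H(Y) = 0.3010 dits

H(X|Y) = H(X,Y) - H(Y) = 0.7618 - 0.3010 = 0.4607 dits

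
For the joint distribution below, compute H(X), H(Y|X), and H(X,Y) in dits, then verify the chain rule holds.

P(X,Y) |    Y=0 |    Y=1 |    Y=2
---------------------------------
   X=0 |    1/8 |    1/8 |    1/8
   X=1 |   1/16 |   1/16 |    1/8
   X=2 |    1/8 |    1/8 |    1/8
H(X,Y) = 0.9407, H(X) = 0.4700, H(Y|X) = 0.4707 (all in dits)

Chain rule: H(X,Y) = H(X) + H(Y|X)

Left side — joint entropy directly:
H(X,Y) = -Σ p(x,y) log p(x,y) = 0.9407 dits

Right side — compute H(Y|X) from the conditional distributions:
P(X) = (3/8, 1/4, 3/8), so H(X) = 0.4700 dits
H(Y|X) = Σ_x P(X=x) · H(Y|X=x):
  P(Y|X=0) = (1/3, 1/3, 1/3), H(Y|X=0) = 0.4771, weight P(X=0) = 3/8
  P(Y|X=1) = (1/4, 1/4, 1/2), H(Y|X=1) = 0.4515, weight P(X=1) = 1/4
  P(Y|X=2) = (1/3, 1/3, 1/3), H(Y|X=2) = 0.4771, weight P(X=2) = 3/8
H(Y|X) = 0.4707 dits

H(X) + H(Y|X) = 0.4700 + 0.4707 = 0.9407 dits

Both sides equal 0.9407 dits. ✓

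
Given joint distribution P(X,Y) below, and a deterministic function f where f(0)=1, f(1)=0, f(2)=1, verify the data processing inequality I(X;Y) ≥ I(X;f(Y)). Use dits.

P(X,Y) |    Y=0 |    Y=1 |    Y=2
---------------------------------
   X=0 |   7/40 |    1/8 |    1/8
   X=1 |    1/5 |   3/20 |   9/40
I(X;Y) = 0.0022, I(X;f(Y)) = 0.0003, inequality holds: 0.0022 ≥ 0.0003

Data Processing Inequality: For any Markov chain X → Y → Z, we have I(X;Y) ≥ I(X;Z).

Here Z = f(Y) is a deterministic function of Y, forming X → Y → Z.

Original I(X;Y) = 0.0022 dits

After applying f:
P(X,Z) where Z=f(Y):
- P(X,Z=0) = P(X,Y=1)
- P(X,Z=1) = P(X,Y=0) + P(X,Y=2)

I(X;Z) = I(X;f(Y)) = 0.0003 dits

Verification: 0.0022 ≥ 0.0003 ✓

Information cannot be created by processing; the function f can only lose information about X.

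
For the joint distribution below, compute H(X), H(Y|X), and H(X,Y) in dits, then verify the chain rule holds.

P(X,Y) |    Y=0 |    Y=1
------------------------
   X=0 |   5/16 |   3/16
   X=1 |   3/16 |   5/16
H(X,Y) = 0.5883, H(X) = 0.3010, H(Y|X) = 0.2873 (all in dits)

Chain rule: H(X,Y) = H(X) + H(Y|X)

Left side — joint entropy directly:
H(X,Y) = -Σ p(x,y) log p(x,y) = 0.5883 dits

Right side — compute H(Y|X) from the conditional distributions:
P(X) = (1/2, 1/2), so H(X) = 0.3010 dits
H(Y|X) = Σ_x P(X=x) · H(Y|X=x):
  P(Y|X=0) = (5/8, 3/8), H(Y|X=0) = 0.2873, weight P(X=0) = 1/2
  P(Y|X=1) = (3/8, 5/8), H(Y|X=1) = 0.2873, weight P(X=1) = 1/2
H(Y|X) = 0.2873 dits

H(X) + H(Y|X) = 0.3010 + 0.2873 = 0.5883 dits

Both sides equal 0.5883 dits. ✓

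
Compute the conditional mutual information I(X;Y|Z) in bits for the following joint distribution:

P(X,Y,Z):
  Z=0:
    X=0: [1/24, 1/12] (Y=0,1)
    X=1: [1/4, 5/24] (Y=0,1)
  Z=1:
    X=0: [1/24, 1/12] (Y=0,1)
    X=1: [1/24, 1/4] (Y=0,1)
0.0264 bits

Conditional mutual information: I(X;Y|Z) = H(X|Z) + H(Y|Z) - H(X,Y|Z)

H(Z) = 0.9799
H(X,Z) = 1.7843 → H(X|Z) = 0.8045
H(Y,Z) = 1.8640 → H(Y|Z) = 0.8841
H(X,Y,Z) = 2.6421 → H(X,Y|Z) = 1.6622

I(X;Y|Z) = 0.8045 + 0.8841 - 1.6622 = 0.0264 bits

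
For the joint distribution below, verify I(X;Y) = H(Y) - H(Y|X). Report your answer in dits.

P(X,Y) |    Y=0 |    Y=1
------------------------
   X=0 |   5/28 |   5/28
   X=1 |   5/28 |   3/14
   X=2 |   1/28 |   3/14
I(X;Y) = 0.0214 dits

Mutual information has multiple equivalent forms:
- I(X;Y) = H(X) - H(X|Y)
- I(X;Y) = H(Y) - H(Y|X)
- I(X;Y) = H(X) + H(Y) - H(X,Y)

Computing all quantities:
H(X) = 0.4696, H(Y) = 0.2910, H(X,Y) = 0.7392
H(X|Y) = 0.4482, H(Y|X) = 0.2696

Verification:
H(X) - H(X|Y) = 0.4696 - 0.4482 = 0.0214
H(Y) - H(Y|X) = 0.2910 - 0.2696 = 0.0214
H(X) + H(Y) - H(X,Y) = 0.4696 + 0.2910 - 0.7392 = 0.0214

All forms give I(X;Y) = 0.0214 dits. ✓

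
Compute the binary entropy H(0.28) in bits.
0.8555 bits

The binary entropy function is:
H(p) = -p log(p) - (1-p) log(1-p)

H(0.28) = -0.28 × log_2(0.28) - 0.72 × log_2(0.72)
H(0.28) = 0.8555 bits

Note: Binary entropy is maximized at p=0.5 (H=1 bit) and minimized at p=0 or p=1 (H=0).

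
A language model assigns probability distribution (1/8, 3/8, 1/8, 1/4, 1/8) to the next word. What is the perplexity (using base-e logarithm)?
4.4557

Perplexity is e^H (or exp(H) for natural log).

First, H = -Σ p log p = 1.4942 nats
Perplexity = e^1.4942 = 4.4557

Interpretation: The model's uncertainty is equivalent to choosing uniformly among 4.5 options.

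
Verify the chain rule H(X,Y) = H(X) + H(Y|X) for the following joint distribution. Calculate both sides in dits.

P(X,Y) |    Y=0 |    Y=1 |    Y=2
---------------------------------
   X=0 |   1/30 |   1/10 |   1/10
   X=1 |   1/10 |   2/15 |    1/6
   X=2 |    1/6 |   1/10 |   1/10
H(X,Y) = 0.9253, H(X) = 0.4664, H(Y|X) = 0.4589 (all in dits)

Chain rule: H(X,Y) = H(X) + H(Y|X)

Left side — joint entropy directly:
H(X,Y) = -Σ p(x,y) log p(x,y) = 0.9253 dits

Right side — compute H(Y|X) from the conditional distributions:
P(X) = (7/30, 2/5, 11/30), so H(X) = 0.4664 dits
H(Y|X) = Σ_x P(X=x) · H(Y|X=x):
  P(Y|X=0) = (1/7, 3/7, 3/7), H(Y|X=0) = 0.4361, weight P(X=0) = 7/30
  P(Y|X=1) = (1/4, 1/3, 5/12), H(Y|X=1) = 0.4680, weight P(X=1) = 2/5
  P(Y|X=2) = (5/11, 3/11, 3/11), H(Y|X=2) = 0.4634, weight P(X=2) = 11/30
H(Y|X) = 0.4589 dits

H(X) + H(Y|X) = 0.4664 + 0.4589 = 0.9253 dits

Both sides equal 0.9253 dits. ✓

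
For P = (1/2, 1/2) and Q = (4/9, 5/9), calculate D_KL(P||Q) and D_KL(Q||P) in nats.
D_KL(P||Q) = 0.0062, D_KL(Q||P) = 0.0062

KL divergence is not symmetric: D_KL(P||Q) ≠ D_KL(Q||P) in general.

D_KL(P||Q) = 0.0062 nats
D_KL(Q||P) = 0.0062 nats

In this case they happen to be equal (to 4 decimal places).

This asymmetry is why KL divergence is not a true distance metric.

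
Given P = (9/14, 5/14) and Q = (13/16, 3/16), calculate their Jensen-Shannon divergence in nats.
0.0184 nats

Jensen-Shannon divergence is:
JSD(P||Q) = 0.5 × D_KL(P||M) + 0.5 × D_KL(Q||M)
where M = 0.5 × (P + Q) is the mixture distribution.

M = 0.5 × (9/14, 5/14) + 0.5 × (13/16, 3/16) = (0.727679, 0.272321)

D_KL(P||M) = 0.0172 nats
D_KL(Q||M) = 0.0196 nats

JSD(P||Q) = 0.5 × 0.0172 + 0.5 × 0.0196 = 0.0184 nats

Unlike KL divergence, JSD is symmetric and bounded: 0 ≤ JSD ≤ log(2).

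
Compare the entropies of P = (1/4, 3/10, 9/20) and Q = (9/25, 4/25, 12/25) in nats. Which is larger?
P

Computing entropies in nats:
H(P) = 1.0671
H(Q) = 1.0133

Distribution P has higher entropy.

Intuition: The distribution closer to uniform (more spread out) has higher entropy.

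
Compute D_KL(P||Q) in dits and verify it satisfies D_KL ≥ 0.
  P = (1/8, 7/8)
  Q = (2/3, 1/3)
0.2759 dits

KL divergence satisfies the Gibbs inequality: D_KL(P||Q) ≥ 0 for all distributions P, Q.

D_KL(P||Q) = Σ p(x) log(p(x)/q(x))
Term by term:
  x=0: 1/8 × log_10[(1/8)/(2/3)] = -0.0909
  x=1: 7/8 × log_10[(7/8)/(1/3)] = 0.3667
D_KL(P||Q) = 0.2759 dits

D_KL(P||Q) = 0.2759 ≥ 0 ✓

This non-negativity is a fundamental property: relative entropy cannot be negative because it measures how different Q is from P.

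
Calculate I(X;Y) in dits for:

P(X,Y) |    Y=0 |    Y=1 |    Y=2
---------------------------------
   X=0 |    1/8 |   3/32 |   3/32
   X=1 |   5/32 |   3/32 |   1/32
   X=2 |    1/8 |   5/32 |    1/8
0.0138 dits

Mutual information: I(X;Y) = H(X) + H(Y) - H(X,Y)

Marginals:
P(X) = (5/16, 9/32, 13/32), H(X) = 0.4717 dits
P(Y) = (13/32, 11/32, 1/4), H(Y) = 0.4689 dits

Joint entropy: H(X,Y) = 0.9268 dits

I(X;Y) = 0.4717 + 0.4689 - 0.9268 = 0.0138 dits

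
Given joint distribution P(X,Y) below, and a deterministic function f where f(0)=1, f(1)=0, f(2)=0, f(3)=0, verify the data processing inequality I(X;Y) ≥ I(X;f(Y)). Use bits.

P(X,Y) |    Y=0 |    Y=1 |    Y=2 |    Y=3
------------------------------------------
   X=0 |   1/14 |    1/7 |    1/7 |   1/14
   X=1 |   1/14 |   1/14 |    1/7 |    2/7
I(X;Y) = 0.1020, I(X;f(Y)) = 0.0025, inequality holds: 0.1020 ≥ 0.0025

Data Processing Inequality: For any Markov chain X → Y → Z, we have I(X;Y) ≥ I(X;Z).

Here Z = f(Y) is a deterministic function of Y, forming X → Y → Z.

Original I(X;Y) = 0.1020 bits

After applying f:
P(X,Z) where Z=f(Y):
- P(X,Z=0) = P(X,Y=1) + P(X,Y=2) + P(X,Y=3)
- P(X,Z=1) = P(X,Y=0)

I(X;Z) = I(X;f(Y)) = 0.0025 bits

Verification: 0.1020 ≥ 0.0025 ✓

Information cannot be created by processing; the function f can only lose information about X.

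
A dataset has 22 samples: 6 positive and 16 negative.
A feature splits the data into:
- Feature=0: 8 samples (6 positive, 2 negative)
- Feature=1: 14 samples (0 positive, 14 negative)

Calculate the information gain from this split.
0.5503 bits

Information Gain = H(Y) - H(Y|Feature)

Before split:
P(positive) = 6/22 = 0.2727
H(Y) = 0.8454 bits

After split:
Feature=0: H = 0.8113 bits (weight = 8/22)
Feature=1: H = 0.0000 bits (weight = 14/22)
H(Y|Feature) = (8/22)×0.8113 + (14/22)×0.0000 = 0.2950 bits

Information Gain = 0.8454 - 0.2950 = 0.5503 bits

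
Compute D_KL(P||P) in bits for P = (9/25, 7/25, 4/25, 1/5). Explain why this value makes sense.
0.0000 bits

KL divergence satisfies the Gibbs inequality: D_KL(P||Q) ≥ 0 for all distributions P, Q.

D_KL(P||Q) = Σ p(x) log(p(x)/q(x))
Each term is p(x) × log_2(p(x)/p(x)) = p(x) × log_2(1) = 0, so the sum is 0.
D_KL(P||Q) = 0.0000 bits

When P = Q, the KL divergence is exactly 0, as there is no 'divergence' between identical distributions.

This non-negativity is a fundamental property: relative entropy cannot be negative because it measures how different Q is from P.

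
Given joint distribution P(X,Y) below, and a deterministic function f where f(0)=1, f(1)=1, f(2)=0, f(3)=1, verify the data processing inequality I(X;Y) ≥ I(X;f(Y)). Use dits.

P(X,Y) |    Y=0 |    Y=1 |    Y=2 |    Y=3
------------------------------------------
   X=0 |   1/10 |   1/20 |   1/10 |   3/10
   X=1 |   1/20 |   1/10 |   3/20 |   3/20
I(X;Y) = 0.0185, I(X;f(Y)) = 0.0066, inequality holds: 0.0185 ≥ 0.0066

Data Processing Inequality: For any Markov chain X → Y → Z, we have I(X;Y) ≥ I(X;Z).

Here Z = f(Y) is a deterministic function of Y, forming X → Y → Z.

Original I(X;Y) = 0.0185 dits

After applying f:
P(X,Z) where Z=f(Y):
- P(X,Z=0) = P(X,Y=2)
- P(X,Z=1) = P(X,Y=0) + P(X,Y=1) + P(X,Y=3)

I(X;Z) = I(X;f(Y)) = 0.0066 dits

Verification: 0.0185 ≥ 0.0066 ✓

Information cannot be created by processing; the function f can only lose information about X.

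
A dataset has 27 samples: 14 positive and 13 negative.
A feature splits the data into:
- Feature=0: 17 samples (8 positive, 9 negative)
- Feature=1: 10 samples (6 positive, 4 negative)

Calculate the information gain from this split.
0.0113 bits

Information Gain = H(Y) - H(Y|Feature)

Before split:
P(positive) = 14/27 = 0.5185
H(Y) = 0.9990 bits

After split:
Feature=0: H = 0.9975 bits (weight = 17/27)
Feature=1: H = 0.9710 bits (weight = 10/27)
H(Y|Feature) = (17/27)×0.9975 + (10/27)×0.9710 = 0.9877 bits

Information Gain = 0.9990 - 0.9877 = 0.0113 bits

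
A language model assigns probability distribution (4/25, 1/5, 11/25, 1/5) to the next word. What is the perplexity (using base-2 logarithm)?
3.6628

Perplexity is 2^H (or exp(H) for natural log).

First, H = -Σ p log p = 1.8729 bits
Perplexity = 2^1.8729 = 3.6628

Interpretation: The model's uncertainty is equivalent to choosing uniformly among 3.7 options.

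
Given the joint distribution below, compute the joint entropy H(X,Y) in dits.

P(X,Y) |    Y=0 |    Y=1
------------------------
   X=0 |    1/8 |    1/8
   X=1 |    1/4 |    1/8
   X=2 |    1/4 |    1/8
0.7526 dits

Joint entropy is H(X,Y) = -Σ_{x,y} p(x,y) log p(x,y).

Summing over all non-zero entries:
H(X,Y) = -[1/8·log_10(1/8) + 1/8·log_10(1/8) + 1/4·log_10(1/4) + 1/8·log_10(1/8) + 1/4·log_10(1/4) + 1/8·log_10(1/8)]
H(X,Y) = 0.7526 dits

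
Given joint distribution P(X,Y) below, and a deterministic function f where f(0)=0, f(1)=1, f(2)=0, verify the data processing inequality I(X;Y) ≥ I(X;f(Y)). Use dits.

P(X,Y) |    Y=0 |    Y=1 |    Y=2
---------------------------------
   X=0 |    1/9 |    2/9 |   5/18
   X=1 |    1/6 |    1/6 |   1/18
I(X;Y) = 0.0285, I(X;f(Y)) = 0.0009, inequality holds: 0.0285 ≥ 0.0009

Data Processing Inequality: For any Markov chain X → Y → Z, we have I(X;Y) ≥ I(X;Z).

Here Z = f(Y) is a deterministic function of Y, forming X → Y → Z.

Original I(X;Y) = 0.0285 dits

After applying f:
P(X,Z) where Z=f(Y):
- P(X,Z=0) = P(X,Y=0) + P(X,Y=2)
- P(X,Z=1) = P(X,Y=1)

I(X;Z) = I(X;f(Y)) = 0.0009 dits

Verification: 0.0285 ≥ 0.0009 ✓

Information cannot be created by processing; the function f can only lose information about X.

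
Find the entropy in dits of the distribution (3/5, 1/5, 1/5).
0.4127 dits

Shannon entropy is H(X) = -Σ p(x) log p(x).

For P = (3/5, 1/5, 1/5):
H = -3/5 × log_10(3/5) -1/5 × log_10(1/5) -1/5 × log_10(1/5)
H = 0.4127 dits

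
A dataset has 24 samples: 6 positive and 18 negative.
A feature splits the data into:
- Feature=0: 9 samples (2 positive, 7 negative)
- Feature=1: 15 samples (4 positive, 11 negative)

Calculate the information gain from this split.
0.0018 bits

Information Gain = H(Y) - H(Y|Feature)

Before split:
P(positive) = 6/24 = 0.2500
H(Y) = 0.8113 bits

After split:
Feature=0: H = 0.7642 bits (weight = 9/24)
Feature=1: H = 0.8366 bits (weight = 15/24)
H(Y|Feature) = (9/24)×0.7642 + (15/24)×0.8366 = 0.8095 bits

Information Gain = 0.8113 - 0.8095 = 0.0018 bits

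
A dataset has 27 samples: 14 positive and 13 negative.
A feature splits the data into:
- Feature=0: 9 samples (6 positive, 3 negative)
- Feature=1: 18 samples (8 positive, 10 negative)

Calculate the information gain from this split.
0.0322 bits

Information Gain = H(Y) - H(Y|Feature)

Before split:
P(positive) = 14/27 = 0.5185
H(Y) = 0.9990 bits

After split:
Feature=0: H = 0.9183 bits (weight = 9/27)
Feature=1: H = 0.9911 bits (weight = 18/27)
H(Y|Feature) = (9/27)×0.9183 + (18/27)×0.9911 = 0.9668 bits

Information Gain = 0.9990 - 0.9668 = 0.0322 bits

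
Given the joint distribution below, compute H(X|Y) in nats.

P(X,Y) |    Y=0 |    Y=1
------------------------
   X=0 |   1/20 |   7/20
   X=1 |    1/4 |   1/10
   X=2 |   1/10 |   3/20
0.9359 nats

Using the chain rule: H(X|Y) = H(X,Y) - H(Y)

First, compute H(X,Y) = 1.6089 nats

Marginal P(Y) = (2/5, 3/5)
H(Y) = 0.6730 nats

H(X|Y) = H(X,Y) - H(Y) = 1.6089 - 0.6730 = 0.9359 nats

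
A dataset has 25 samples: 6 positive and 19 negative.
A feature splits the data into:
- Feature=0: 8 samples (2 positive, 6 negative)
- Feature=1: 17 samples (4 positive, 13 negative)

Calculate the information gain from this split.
0.0002 bits

Information Gain = H(Y) - H(Y|Feature)

Before split:
P(positive) = 6/25 = 0.2400
H(Y) = 0.7950 bits

After split:
Feature=0: H = 0.8113 bits (weight = 8/25)
Feature=1: H = 0.7871 bits (weight = 17/25)
H(Y|Feature) = (8/25)×0.8113 + (17/25)×0.7871 = 0.7949 bits

Information Gain = 0.7950 - 0.7949 = 0.0002 bits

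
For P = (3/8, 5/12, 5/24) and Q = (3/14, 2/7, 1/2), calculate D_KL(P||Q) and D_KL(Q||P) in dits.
D_KL(P||Q) = 0.0802, D_KL(Q||P) = 0.0912

KL divergence is not symmetric: D_KL(P||Q) ≠ D_KL(Q||P) in general.

D_KL(P||Q) = 0.0802 dits
D_KL(Q||P) = 0.0912 dits

No, they are not equal!

This asymmetry is why KL divergence is not a true distance metric.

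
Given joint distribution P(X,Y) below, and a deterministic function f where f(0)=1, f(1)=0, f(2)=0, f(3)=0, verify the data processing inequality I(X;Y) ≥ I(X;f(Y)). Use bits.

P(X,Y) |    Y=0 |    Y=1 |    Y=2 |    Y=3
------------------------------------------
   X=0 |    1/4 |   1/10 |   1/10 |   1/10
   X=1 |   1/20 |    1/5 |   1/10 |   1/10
I(X;Y) = 0.1223, I(X;f(Y)) = 0.1081, inequality holds: 0.1223 ≥ 0.1081

Data Processing Inequality: For any Markov chain X → Y → Z, we have I(X;Y) ≥ I(X;Z).

Here Z = f(Y) is a deterministic function of Y, forming X → Y → Z.

Original I(X;Y) = 0.1223 bits

After applying f:
P(X,Z) where Z=f(Y):
- P(X,Z=0) = P(X,Y=1) + P(X,Y=2) + P(X,Y=3)
- P(X,Z=1) = P(X,Y=0)

I(X;Z) = I(X;f(Y)) = 0.1081 bits

Verification: 0.1223 ≥ 0.1081 ✓

Information cannot be created by processing; the function f can only lose information about X.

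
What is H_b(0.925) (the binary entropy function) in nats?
0.2664 nats

The binary entropy function is:
H(p) = -p log(p) - (1-p) log(1-p)

H(0.925) = -0.925 × log_e(0.925) - 0.075 × log_e(0.075)
H(0.925) = 0.2664 nats

Note: Binary entropy is maximized at p=0.5 (H=1 bit) and minimized at p=0 or p=1 (H=0).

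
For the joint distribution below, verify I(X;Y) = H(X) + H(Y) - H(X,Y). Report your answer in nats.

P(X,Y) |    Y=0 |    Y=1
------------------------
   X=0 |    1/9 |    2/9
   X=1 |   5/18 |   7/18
I(X;Y) = 0.0033 nats

Mutual information has multiple equivalent forms:
- I(X;Y) = H(X) - H(X|Y)
- I(X;Y) = H(Y) - H(Y|X)
- I(X;Y) = H(X) + H(Y) - H(X,Y)

Computing all quantities:
H(X) = 0.6365, H(Y) = 0.6682, H(X,Y) = 1.3015
H(X|Y) = 0.6332, H(Y|X) = 0.6650

Verification:
H(X) - H(X|Y) = 0.6365 - 0.6332 = 0.0033
H(Y) - H(Y|X) = 0.6682 - 0.6650 = 0.0033
H(X) + H(Y) - H(X,Y) = 0.6365 + 0.6682 - 1.3015 = 0.0033

All forms give I(X;Y) = 0.0033 nats. ✓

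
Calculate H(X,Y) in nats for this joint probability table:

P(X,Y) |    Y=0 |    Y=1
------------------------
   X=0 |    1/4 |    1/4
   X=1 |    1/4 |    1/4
1.3863 nats

Joint entropy is H(X,Y) = -Σ_{x,y} p(x,y) log p(x,y).

Summing over all non-zero entries:
H(X,Y) = -[1/4·log_e(1/4) + 1/4·log_e(1/4) + 1/4·log_e(1/4) + 1/4·log_e(1/4)]
H(X,Y) = 1.3863 nats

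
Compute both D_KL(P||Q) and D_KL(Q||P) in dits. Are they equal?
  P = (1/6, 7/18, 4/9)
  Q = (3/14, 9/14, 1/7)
D_KL(P||Q) = 0.1160, D_KL(Q||P) = 0.0933

KL divergence is not symmetric: D_KL(P||Q) ≠ D_KL(Q||P) in general.

D_KL(P||Q) = 0.1160 dits
D_KL(Q||P) = 0.0933 dits

No, they are not equal!

This asymmetry is why KL divergence is not a true distance metric.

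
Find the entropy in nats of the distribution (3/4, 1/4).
0.5623 nats

Shannon entropy is H(X) = -Σ p(x) log p(x).

For P = (3/4, 1/4):
H = -3/4 × log_e(3/4) -1/4 × log_e(1/4)
H = 0.5623 nats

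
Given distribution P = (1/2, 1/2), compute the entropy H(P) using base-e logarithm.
0.6931 nats

Shannon entropy is H(X) = -Σ p(x) log p(x).

For P = (1/2, 1/2):
H = -1/2 × log_e(1/2) -1/2 × log_e(1/2)
H = 0.6931 nats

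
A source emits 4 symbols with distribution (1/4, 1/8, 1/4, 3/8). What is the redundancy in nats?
0.0654 nats

Redundancy measures how far a source is from maximum entropy:
R = H_max - H(X)

Maximum entropy for 4 symbols: H_max = log_e(4) = 1.3863 nats
Actual entropy: H(X) = 1.3209 nats
Redundancy: R = 1.3863 - 1.3209 = 0.0654 nats

This redundancy represents potential for compression: the source could be compressed by 0.0654 nats per symbol.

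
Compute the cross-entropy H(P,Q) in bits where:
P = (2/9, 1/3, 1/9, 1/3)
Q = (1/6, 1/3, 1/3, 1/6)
2.1405 bits

Cross-entropy: H(P,Q) = -Σ p(x) log q(x)

Alternatively: H(P,Q) = H(P) + D_KL(P||Q)
H(P) = 1.8911 bits
D_KL(P||Q) = 0.2495 bits

H(P,Q) = 1.8911 + 0.2495 = 2.1405 bits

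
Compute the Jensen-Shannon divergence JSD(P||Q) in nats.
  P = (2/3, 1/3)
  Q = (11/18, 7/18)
0.0017 nats

Jensen-Shannon divergence is:
JSD(P||Q) = 0.5 × D_KL(P||M) + 0.5 × D_KL(Q||M)
where M = 0.5 × (P + Q) is the mixture distribution.

M = 0.5 × (2/3, 1/3) + 0.5 × (11/18, 7/18) = (23/36, 13/36)

D_KL(P||M) = 0.0017 nats
D_KL(Q||M) = 0.0017 nats

JSD(P||Q) = 0.5 × 0.0017 + 0.5 × 0.0017 = 0.0017 nats

Unlike KL divergence, JSD is symmetric and bounded: 0 ≤ JSD ≤ log(2).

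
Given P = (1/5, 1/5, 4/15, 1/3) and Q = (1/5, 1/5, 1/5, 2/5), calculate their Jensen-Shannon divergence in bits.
0.0056 bits

Jensen-Shannon divergence is:
JSD(P||Q) = 0.5 × D_KL(P||M) + 0.5 × D_KL(Q||M)
where M = 0.5 × (P + Q) is the mixture distribution.

M = 0.5 × (1/5, 1/5, 4/15, 1/3) + 0.5 × (1/5, 1/5, 1/5, 2/5) = (1/5, 1/5, 7/30, 11/30)

D_KL(P||M) = 0.0055 bits
D_KL(Q||M) = 0.0057 bits

JSD(P||Q) = 0.5 × 0.0055 + 0.5 × 0.0057 = 0.0056 bits

Unlike KL divergence, JSD is symmetric and bounded: 0 ≤ JSD ≤ log(2).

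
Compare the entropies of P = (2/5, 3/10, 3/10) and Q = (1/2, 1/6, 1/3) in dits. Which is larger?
P

Computing entropies in dits:
H(P) = 0.4729
H(Q) = 0.4392

Distribution P has higher entropy.

Intuition: The distribution closer to uniform (more spread out) has higher entropy.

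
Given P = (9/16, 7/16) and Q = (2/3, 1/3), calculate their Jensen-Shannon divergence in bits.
0.0083 bits

Jensen-Shannon divergence is:
JSD(P||Q) = 0.5 × D_KL(P||M) + 0.5 × D_KL(Q||M)
where M = 0.5 × (P + Q) is the mixture distribution.

M = 0.5 × (9/16, 7/16) + 0.5 × (2/3, 1/3) = (0.614583, 0.385417)

D_KL(P||M) = 0.0081 bits
D_KL(Q||M) = 0.0084 bits

JSD(P||Q) = 0.5 × 0.0081 + 0.5 × 0.0084 = 0.0083 bits

Unlike KL divergence, JSD is symmetric and bounded: 0 ≤ JSD ≤ log(2).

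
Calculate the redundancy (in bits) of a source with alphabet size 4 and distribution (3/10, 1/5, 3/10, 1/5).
0.0290 bits

Redundancy measures how far a source is from maximum entropy:
R = H_max - H(X)

Maximum entropy for 4 symbols: H_max = log_2(4) = 2.0000 bits
Actual entropy: H(X) = 1.9710 bits
Redundancy: R = 2.0000 - 1.9710 = 0.0290 bits

This redundancy represents potential for compression: the source could be compressed by 0.0290 bits per symbol.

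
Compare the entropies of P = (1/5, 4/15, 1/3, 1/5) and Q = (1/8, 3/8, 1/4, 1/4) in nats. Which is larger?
P

Computing entropies in nats:
H(P) = 1.3624
H(Q) = 1.3209

Distribution P has higher entropy.

Intuition: The distribution closer to uniform (more spread out) has higher entropy.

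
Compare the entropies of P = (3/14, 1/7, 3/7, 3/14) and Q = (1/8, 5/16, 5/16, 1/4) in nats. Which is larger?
Q

Computing entropies in nats:
H(P) = 1.3013
H(Q) = 1.3335

Distribution Q has higher entropy.

Intuition: The distribution closer to uniform (more spread out) has higher entropy.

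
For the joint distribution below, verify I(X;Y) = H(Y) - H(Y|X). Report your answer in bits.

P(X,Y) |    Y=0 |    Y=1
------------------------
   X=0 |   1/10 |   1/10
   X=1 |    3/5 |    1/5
I(X;Y) = 0.0323 bits

Mutual information has multiple equivalent forms:
- I(X;Y) = H(X) - H(X|Y)
- I(X;Y) = H(Y) - H(Y|X)
- I(X;Y) = H(X) + H(Y) - H(X,Y)

Computing all quantities:
H(X) = 0.7219, H(Y) = 0.8813, H(X,Y) = 1.5710
H(X|Y) = 0.6897, H(Y|X) = 0.8490

Verification:
H(X) - H(X|Y) = 0.7219 - 0.6897 = 0.0323
H(Y) - H(Y|X) = 0.8813 - 0.8490 = 0.0323
H(X) + H(Y) - H(X,Y) = 0.7219 + 0.8813 - 1.5710 = 0.0323

All forms give I(X;Y) = 0.0323 bits. ✓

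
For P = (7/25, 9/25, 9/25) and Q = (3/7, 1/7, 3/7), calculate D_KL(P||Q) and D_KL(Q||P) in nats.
D_KL(P||Q) = 0.1508, D_KL(Q||P) = 0.1251

KL divergence is not symmetric: D_KL(P||Q) ≠ D_KL(Q||P) in general.

D_KL(P||Q) = 0.1508 nats
D_KL(Q||P) = 0.1251 nats

No, they are not equal!

This asymmetry is why KL divergence is not a true distance metric.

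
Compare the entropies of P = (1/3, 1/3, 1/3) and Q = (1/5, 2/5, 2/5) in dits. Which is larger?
P

Computing entropies in dits:
H(P) = 0.4771
H(Q) = 0.4581

Distribution P has higher entropy.

Intuition: The distribution closer to uniform (more spread out) has higher entropy.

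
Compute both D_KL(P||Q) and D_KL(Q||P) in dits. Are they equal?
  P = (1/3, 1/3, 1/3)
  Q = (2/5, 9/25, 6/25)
D_KL(P||Q) = 0.0100, D_KL(Q||P) = 0.0095

KL divergence is not symmetric: D_KL(P||Q) ≠ D_KL(Q||P) in general.

D_KL(P||Q) = 0.0100 dits
D_KL(Q||P) = 0.0095 dits

No, they are not equal!

This asymmetry is why KL divergence is not a true distance metric.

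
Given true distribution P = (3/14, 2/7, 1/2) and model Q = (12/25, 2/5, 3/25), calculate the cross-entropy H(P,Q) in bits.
2.1340 bits

Cross-entropy: H(P,Q) = -Σ p(x) log q(x)

Alternatively: H(P,Q) = H(P) + D_KL(P||Q)
H(P) = 1.4926 bits
D_KL(P||Q) = 0.6414 bits

H(P,Q) = 1.4926 + 0.6414 = 2.1340 bits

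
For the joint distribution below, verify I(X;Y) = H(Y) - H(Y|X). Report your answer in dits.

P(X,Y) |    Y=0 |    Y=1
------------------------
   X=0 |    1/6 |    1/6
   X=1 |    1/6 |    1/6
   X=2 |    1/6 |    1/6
I(X;Y) = 0.0000 dits

Mutual information has multiple equivalent forms:
- I(X;Y) = H(X) - H(X|Y)
- I(X;Y) = H(Y) - H(Y|X)
- I(X;Y) = H(X) + H(Y) - H(X,Y)

Computing all quantities:
H(X) = 0.4771, H(Y) = 0.3010, H(X,Y) = 0.7782
H(X|Y) = 0.4771, H(Y|X) = 0.3010

Verification:
H(X) - H(X|Y) = 0.4771 - 0.4771 = 0.0000
H(Y) - H(Y|X) = 0.3010 - 0.3010 = 0.0000
H(X) + H(Y) - H(X,Y) = 0.4771 + 0.3010 - 0.7782 = 0.0000

All forms give I(X;Y) = 0.0000 dits. ✓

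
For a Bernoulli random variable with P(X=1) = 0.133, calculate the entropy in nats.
0.3921 nats

The binary entropy function is:
H(p) = -p log(p) - (1-p) log(1-p)

H(0.133) = -0.133 × log_e(0.133) - 0.867 × log_e(0.867)
H(0.133) = 0.3921 nats

Note: Binary entropy is maximized at p=0.5 (H=1 bit) and minimized at p=0 or p=1 (H=0).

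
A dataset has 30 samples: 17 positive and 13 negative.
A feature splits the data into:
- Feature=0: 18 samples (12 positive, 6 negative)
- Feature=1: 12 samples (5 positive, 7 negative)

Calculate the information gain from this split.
0.0442 bits

Information Gain = H(Y) - H(Y|Feature)

Before split:
P(positive) = 17/30 = 0.5667
H(Y) = 0.9871 bits

After split:
Feature=0: H = 0.9183 bits (weight = 18/30)
Feature=1: H = 0.9799 bits (weight = 12/30)
H(Y|Feature) = (18/30)×0.9183 + (12/30)×0.9799 = 0.9429 bits

Information Gain = 0.9871 - 0.9429 = 0.0442 bits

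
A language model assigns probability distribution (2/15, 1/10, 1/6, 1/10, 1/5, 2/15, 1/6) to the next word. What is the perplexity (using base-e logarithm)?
6.8003

Perplexity is e^H (or exp(H) for natural log).

First, H = -Σ p log p = 1.9170 nats
Perplexity = e^1.9170 = 6.8003

Interpretation: The model's uncertainty is equivalent to choosing uniformly among 6.8 options.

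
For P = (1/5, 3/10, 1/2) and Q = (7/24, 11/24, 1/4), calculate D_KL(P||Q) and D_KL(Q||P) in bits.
D_KL(P||Q) = 0.2077, D_KL(Q||P) = 0.1890

KL divergence is not symmetric: D_KL(P||Q) ≠ D_KL(Q||P) in general.

D_KL(P||Q) = 0.2077 bits
D_KL(Q||P) = 0.1890 bits

No, they are not equal!

This asymmetry is why KL divergence is not a true distance metric.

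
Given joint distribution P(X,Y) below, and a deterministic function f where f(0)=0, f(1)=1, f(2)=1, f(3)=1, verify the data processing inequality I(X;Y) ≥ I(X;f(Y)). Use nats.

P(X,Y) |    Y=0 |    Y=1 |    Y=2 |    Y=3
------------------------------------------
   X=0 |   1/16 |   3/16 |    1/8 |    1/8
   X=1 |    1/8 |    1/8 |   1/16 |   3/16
I(X;Y) = 0.0338, I(X;f(Y)) = 0.0130, inequality holds: 0.0338 ≥ 0.0130

Data Processing Inequality: For any Markov chain X → Y → Z, we have I(X;Y) ≥ I(X;Z).

Here Z = f(Y) is a deterministic function of Y, forming X → Y → Z.

Original I(X;Y) = 0.0338 nats

After applying f:
P(X,Z) where Z=f(Y):
- P(X,Z=0) = P(X,Y=0)
- P(X,Z=1) = P(X,Y=1) + P(X,Y=2) + P(X,Y=3)

I(X;Z) = I(X;f(Y)) = 0.0130 nats

Verification: 0.0338 ≥ 0.0130 ✓

Information cannot be created by processing; the function f can only lose information about X.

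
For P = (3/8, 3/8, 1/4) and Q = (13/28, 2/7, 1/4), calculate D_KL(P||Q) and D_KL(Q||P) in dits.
D_KL(P||Q) = 0.0095, D_KL(Q||P) = 0.0093

KL divergence is not symmetric: D_KL(P||Q) ≠ D_KL(Q||P) in general.

D_KL(P||Q) = 0.0095 dits
D_KL(Q||P) = 0.0093 dits

No, they are not equal!

This asymmetry is why KL divergence is not a true distance metric.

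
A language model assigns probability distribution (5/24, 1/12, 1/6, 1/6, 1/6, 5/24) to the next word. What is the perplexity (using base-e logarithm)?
5.7924

Perplexity is e^H (or exp(H) for natural log).

First, H = -Σ p log p = 1.7565 nats
Perplexity = e^1.7565 = 5.7924

Interpretation: The model's uncertainty is equivalent to choosing uniformly among 5.8 options.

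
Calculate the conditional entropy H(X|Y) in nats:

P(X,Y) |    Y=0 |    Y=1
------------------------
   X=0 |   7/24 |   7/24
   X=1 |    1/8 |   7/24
0.6589 nats

Using the chain rule: H(X|Y) = H(X,Y) - H(Y)

First, compute H(X,Y) = 1.3381 nats

Marginal P(Y) = (5/12, 7/12)
H(Y) = 0.6792 nats

H(X|Y) = H(X,Y) - H(Y) = 1.3381 - 0.6792 = 0.6589 nats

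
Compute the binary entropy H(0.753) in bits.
0.8065 bits

The binary entropy function is:
H(p) = -p log(p) - (1-p) log(1-p)

H(0.753) = -0.753 × log_2(0.753) - 0.247 × log_2(0.247)
H(0.753) = 0.8065 bits

Note: Binary entropy is maximized at p=0.5 (H=1 bit) and minimized at p=0 or p=1 (H=0).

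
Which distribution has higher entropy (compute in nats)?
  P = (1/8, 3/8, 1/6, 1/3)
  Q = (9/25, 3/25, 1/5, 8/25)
Q

Computing entropies in nats:
H(P) = 1.2926
H(Q) = 1.3087

Distribution Q has higher entropy.

Intuition: The distribution closer to uniform (more spread out) has higher entropy.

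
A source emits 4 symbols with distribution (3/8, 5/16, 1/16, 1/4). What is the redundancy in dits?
0.0587 dits

Redundancy measures how far a source is from maximum entropy:
R = H_max - H(X)

Maximum entropy for 4 symbols: H_max = log_10(4) = 0.6021 dits
Actual entropy: H(X) = 0.5434 dits
Redundancy: R = 0.6021 - 0.5434 = 0.0587 dits

This redundancy represents potential for compression: the source could be compressed by 0.0587 dits per symbol.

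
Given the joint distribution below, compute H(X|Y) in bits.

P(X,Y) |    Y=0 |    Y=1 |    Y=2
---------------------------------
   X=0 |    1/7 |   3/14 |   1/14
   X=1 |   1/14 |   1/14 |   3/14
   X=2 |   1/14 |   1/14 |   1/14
1.4078 bits

Using the chain rule: H(X|Y) = H(X,Y) - H(Y)

First, compute H(X,Y) = 2.9852 bits

Marginal P(Y) = (2/7, 5/14, 5/14)
H(Y) = 1.5774 bits

H(X|Y) = H(X,Y) - H(Y) = 2.9852 - 1.5774 = 1.4078 bits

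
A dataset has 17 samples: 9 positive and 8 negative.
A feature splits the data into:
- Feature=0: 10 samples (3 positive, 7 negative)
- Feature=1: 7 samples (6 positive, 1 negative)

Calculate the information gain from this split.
0.2355 bits

Information Gain = H(Y) - H(Y|Feature)

Before split:
P(positive) = 9/17 = 0.5294
H(Y) = 0.9975 bits

After split:
Feature=0: H = 0.8813 bits (weight = 10/17)
Feature=1: H = 0.5917 bits (weight = 7/17)
H(Y|Feature) = (10/17)×0.8813 + (7/17)×0.5917 = 0.7620 bits

Information Gain = 0.9975 - 0.7620 = 0.2355 bits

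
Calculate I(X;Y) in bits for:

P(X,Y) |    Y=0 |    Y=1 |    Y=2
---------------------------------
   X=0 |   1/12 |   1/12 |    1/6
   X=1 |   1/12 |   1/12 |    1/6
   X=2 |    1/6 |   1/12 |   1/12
0.0546 bits

Mutual information: I(X;Y) = H(X) + H(Y) - H(X,Y)

Marginals:
P(X) = (1/3, 1/3, 1/3), H(X) = 1.5850 bits
P(Y) = (1/3, 1/4, 5/12), H(Y) = 1.5546 bits

Joint entropy: H(X,Y) = 3.0850 bits

I(X;Y) = 1.5850 + 1.5546 - 3.0850 = 0.0546 bits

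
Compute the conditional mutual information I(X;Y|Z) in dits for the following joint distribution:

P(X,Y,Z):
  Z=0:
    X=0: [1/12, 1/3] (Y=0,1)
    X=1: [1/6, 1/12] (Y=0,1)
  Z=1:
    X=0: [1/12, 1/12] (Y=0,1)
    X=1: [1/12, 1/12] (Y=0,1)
0.0319 dits

Conditional mutual information: I(X;Y|Z) = H(X|Z) + H(Y|Z) - H(X,Y|Z)

H(Z) = 0.2764
H(X,Z) = 0.5683 → H(X|Z) = 0.2919
H(Y,Z) = 0.5683 → H(Y|Z) = 0.2919
H(X,Y,Z) = 0.8283 → H(X,Y|Z) = 0.5519

I(X;Y|Z) = 0.2919 + 0.2919 - 0.5519 = 0.0319 dits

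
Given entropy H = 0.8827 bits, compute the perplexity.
1.8438

Perplexity is 2^H (or exp(H) for natural log).

H = 0.8827 bits
Perplexity = 2^0.8827 = 1.8438

Interpretation: The model's uncertainty is equivalent to choosing uniformly among 1.8 options.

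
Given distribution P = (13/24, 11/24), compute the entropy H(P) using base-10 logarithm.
0.2995 dits

Shannon entropy is H(X) = -Σ p(x) log p(x).

For P = (13/24, 11/24):
H = -13/24 × log_10(13/24) -11/24 × log_10(11/24)
H = 0.2995 dits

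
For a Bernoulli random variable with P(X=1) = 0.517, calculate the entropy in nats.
0.6926 nats

The binary entropy function is:
H(p) = -p log(p) - (1-p) log(1-p)

H(0.517) = -0.517 × log_e(0.517) - 0.483 × log_e(0.483)
H(0.517) = 0.6926 nats

Note: Binary entropy is maximized at p=0.5 (H=1 bit) and minimized at p=0 or p=1 (H=0).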